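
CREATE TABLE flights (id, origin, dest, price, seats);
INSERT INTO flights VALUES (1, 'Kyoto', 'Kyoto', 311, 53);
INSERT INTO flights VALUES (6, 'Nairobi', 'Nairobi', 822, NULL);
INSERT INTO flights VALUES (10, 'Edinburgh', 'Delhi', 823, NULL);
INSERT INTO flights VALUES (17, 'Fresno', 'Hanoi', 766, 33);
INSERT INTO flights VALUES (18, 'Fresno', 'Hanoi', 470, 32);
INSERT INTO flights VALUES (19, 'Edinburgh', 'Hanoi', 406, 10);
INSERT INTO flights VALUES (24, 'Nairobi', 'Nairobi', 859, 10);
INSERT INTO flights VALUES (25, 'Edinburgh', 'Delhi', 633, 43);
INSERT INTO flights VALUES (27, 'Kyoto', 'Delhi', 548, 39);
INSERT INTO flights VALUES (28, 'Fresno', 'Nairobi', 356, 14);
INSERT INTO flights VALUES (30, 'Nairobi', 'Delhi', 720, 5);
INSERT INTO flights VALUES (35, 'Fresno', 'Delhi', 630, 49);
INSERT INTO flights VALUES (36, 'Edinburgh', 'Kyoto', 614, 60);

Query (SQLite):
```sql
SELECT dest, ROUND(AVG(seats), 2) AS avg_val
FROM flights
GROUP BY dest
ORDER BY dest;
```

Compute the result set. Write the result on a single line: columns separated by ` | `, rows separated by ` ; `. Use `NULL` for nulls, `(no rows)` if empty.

Partition flights by dest; compute ROUND(AVG(seats), 2) within each group.
  Delhi: ids {10, 25, 27, 30, 35} → ROUND(AVG(seats), 2)=34
  Hanoi: ids {17, 18, 19} → ROUND(AVG(seats), 2)=25
  Kyoto: ids {1, 36} → ROUND(AVG(seats), 2)=56.5
  Nairobi: ids {6, 24, 28} → ROUND(AVG(seats), 2)=12

Delhi | 34 ; Hanoi | 25 ; Kyoto | 56.5 ; Nairobi | 12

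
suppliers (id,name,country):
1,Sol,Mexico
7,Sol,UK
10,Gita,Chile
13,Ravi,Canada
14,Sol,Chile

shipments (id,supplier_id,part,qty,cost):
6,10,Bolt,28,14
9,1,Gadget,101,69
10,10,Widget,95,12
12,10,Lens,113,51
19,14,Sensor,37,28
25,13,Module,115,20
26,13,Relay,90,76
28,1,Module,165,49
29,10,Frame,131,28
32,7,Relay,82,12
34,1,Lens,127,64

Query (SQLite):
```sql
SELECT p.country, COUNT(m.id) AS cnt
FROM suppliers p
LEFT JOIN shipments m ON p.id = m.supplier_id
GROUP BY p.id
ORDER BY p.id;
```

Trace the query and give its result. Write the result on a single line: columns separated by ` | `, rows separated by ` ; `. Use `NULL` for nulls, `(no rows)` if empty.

Mexico | 3 ; UK | 1 ; Chile | 4 ; Canada | 2 ; Chile | 1

LEFT JOIN keeps every suppliers row; unmatched ones get NULL for shipments columns.
Group by suppliers.id and compute COUNT(m.id). COUNT(col) of an all-NULL group is 0.
  1: ids {9, 28, 34} → COUNT(m.id)=3
  7: ids {32} → COUNT(m.id)=1
  10: ids {6, 10, 12, 29} → COUNT(m.id)=4
  13: ids {25, 26} → COUNT(m.id)=2
  14: ids {19} → COUNT(m.id)=1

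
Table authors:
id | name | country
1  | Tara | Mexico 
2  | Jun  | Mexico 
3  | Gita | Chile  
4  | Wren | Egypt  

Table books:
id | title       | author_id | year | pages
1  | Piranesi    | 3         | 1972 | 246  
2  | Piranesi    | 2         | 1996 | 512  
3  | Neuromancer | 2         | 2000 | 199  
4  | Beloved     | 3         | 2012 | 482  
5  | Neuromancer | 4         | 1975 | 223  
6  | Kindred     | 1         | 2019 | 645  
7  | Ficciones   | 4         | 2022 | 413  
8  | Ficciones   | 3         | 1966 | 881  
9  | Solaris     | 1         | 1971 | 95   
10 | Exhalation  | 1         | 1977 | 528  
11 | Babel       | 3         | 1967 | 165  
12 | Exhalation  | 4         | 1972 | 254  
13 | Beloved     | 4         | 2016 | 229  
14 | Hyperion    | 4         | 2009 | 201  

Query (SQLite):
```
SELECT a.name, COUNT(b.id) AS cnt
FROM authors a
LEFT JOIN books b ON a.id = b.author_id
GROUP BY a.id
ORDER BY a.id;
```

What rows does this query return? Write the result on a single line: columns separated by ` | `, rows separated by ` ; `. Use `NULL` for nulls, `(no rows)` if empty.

LEFT JOIN keeps every authors row; unmatched ones get NULL for books columns.
Group by authors.id and compute COUNT(b.id). COUNT(col) of an all-NULL group is 0.
  1: ids {6, 9, 10} → COUNT(b.id)=3
  2: ids {2, 3} → COUNT(b.id)=2
  3: ids {1, 4, 8, 11} → COUNT(b.id)=4
  4: ids {5, 7, 12, 13, 14} → COUNT(b.id)=5

Tara | 3 ; Jun | 2 ; Gita | 4 ; Wren | 5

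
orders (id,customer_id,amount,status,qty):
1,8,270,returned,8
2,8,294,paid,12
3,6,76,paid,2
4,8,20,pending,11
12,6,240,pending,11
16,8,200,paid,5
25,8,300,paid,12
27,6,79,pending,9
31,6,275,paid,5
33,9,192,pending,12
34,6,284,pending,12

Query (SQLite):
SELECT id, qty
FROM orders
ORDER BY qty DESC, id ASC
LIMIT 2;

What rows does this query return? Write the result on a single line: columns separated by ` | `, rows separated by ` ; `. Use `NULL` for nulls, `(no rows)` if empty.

2 | 12 ; 25 | 12

Sort by qty desc, tiebreak id asc: (12, id=2), (12, id=25), (12, id=33), (12, id=34), (11, id=4) …. Take first 2.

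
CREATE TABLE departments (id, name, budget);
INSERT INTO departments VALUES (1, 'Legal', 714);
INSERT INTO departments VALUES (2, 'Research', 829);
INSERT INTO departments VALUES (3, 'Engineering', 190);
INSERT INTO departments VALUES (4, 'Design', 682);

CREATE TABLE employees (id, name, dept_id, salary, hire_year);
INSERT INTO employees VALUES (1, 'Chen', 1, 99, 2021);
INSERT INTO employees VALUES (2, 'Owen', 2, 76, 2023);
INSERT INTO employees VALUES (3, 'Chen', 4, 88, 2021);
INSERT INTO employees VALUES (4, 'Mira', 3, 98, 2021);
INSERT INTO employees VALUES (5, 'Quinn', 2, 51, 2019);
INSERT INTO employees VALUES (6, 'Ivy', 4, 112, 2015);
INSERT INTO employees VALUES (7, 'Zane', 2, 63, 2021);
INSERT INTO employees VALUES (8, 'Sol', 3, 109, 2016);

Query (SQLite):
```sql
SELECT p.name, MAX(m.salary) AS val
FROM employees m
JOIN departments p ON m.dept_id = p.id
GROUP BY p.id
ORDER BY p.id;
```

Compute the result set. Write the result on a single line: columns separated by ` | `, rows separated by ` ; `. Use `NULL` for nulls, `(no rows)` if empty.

Join each employees row to its departments via dept_id.
Group joined rows by departments.id; compute MAX(m.salary) per group.
  1: ids {1} → MAX(m.salary)=99
  2: ids {2, 5, 7} → MAX(m.salary)=76
  3: ids {4, 8} → MAX(m.salary)=109
  4: ids {3, 6} → MAX(m.salary)=112

Legal | 99 ; Research | 76 ; Engineering | 109 ; Design | 112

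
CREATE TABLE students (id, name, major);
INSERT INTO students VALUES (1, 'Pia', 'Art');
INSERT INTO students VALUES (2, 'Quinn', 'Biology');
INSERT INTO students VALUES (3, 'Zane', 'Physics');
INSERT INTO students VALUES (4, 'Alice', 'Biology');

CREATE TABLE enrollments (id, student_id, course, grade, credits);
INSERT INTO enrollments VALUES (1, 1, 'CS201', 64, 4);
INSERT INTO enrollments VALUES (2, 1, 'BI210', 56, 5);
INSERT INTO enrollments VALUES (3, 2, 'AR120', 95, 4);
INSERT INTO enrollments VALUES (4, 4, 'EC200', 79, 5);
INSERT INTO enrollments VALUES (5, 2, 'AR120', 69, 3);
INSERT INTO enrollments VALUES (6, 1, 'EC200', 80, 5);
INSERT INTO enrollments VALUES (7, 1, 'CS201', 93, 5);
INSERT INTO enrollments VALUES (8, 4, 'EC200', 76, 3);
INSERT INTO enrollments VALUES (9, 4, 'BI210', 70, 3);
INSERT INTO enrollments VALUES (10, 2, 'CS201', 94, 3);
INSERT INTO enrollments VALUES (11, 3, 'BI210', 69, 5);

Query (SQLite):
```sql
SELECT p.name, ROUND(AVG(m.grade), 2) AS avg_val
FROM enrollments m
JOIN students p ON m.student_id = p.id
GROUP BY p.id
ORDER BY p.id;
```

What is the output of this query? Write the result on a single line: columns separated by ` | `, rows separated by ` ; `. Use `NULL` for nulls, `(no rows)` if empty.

Pia | 73.25 ; Quinn | 86 ; Zane | 69 ; Alice | 75

Join each enrollments row to its students via student_id.
Group joined rows by students.id; compute ROUND(AVG(m.grade), 2) per group.
  1: ids {1, 2, 6, 7} → ROUND(AVG(m.grade), 2)=73.25
  2: ids {3, 5, 10} → ROUND(AVG(m.grade), 2)=86
  3: ids {11} → ROUND(AVG(m.grade), 2)=69
  4: ids {4, 8, 9} → ROUND(AVG(m.grade), 2)=75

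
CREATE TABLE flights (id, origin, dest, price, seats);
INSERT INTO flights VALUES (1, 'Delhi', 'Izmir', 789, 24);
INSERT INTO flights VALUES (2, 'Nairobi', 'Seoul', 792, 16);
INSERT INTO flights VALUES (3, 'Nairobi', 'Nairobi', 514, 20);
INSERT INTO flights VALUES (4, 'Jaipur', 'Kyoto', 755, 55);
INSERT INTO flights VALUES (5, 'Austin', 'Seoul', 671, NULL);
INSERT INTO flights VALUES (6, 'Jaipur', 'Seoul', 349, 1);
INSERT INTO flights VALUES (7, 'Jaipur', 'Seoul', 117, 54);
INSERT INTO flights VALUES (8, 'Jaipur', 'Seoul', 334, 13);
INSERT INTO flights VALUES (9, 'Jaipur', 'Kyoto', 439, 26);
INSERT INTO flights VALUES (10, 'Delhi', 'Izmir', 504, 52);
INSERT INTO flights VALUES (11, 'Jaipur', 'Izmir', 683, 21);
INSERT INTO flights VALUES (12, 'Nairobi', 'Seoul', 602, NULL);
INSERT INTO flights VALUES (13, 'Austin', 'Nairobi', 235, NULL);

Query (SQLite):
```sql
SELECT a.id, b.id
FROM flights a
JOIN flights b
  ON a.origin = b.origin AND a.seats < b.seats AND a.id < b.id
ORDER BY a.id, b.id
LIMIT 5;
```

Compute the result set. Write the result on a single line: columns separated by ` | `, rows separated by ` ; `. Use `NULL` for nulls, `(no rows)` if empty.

1 | 10 ; 2 | 3 ; 6 | 7 ; 6 | 8 ; 6 | 9

Pairs (a,b) with same origin, a.seats < b.seats, a.id < b.id.
origin groups: Austin:{5,13} Delhi:{1,10} Jaipur:{4,6,7,8,9,11} Nairobi:{2,3,12}
Ordered by (a.id, b.id); first 5.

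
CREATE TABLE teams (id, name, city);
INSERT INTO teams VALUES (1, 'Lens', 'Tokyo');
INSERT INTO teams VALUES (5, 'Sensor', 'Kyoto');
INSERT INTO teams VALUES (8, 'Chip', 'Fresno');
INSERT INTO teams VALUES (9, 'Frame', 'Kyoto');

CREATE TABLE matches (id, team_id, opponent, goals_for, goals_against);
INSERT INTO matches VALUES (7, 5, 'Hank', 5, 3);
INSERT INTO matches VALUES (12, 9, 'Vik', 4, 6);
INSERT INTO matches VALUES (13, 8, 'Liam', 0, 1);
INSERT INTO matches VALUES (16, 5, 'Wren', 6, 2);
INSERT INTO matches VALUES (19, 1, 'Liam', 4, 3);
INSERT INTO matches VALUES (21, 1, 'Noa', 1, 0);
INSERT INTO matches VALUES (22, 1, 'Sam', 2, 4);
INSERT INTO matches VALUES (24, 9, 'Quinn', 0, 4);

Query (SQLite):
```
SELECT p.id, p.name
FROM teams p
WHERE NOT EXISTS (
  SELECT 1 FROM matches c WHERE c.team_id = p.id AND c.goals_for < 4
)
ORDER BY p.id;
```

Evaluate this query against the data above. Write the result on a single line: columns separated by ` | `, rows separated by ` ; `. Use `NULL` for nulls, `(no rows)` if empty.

For each teams row, check whether any matches with matching team_id has goals_for < 4.
Keep rows where that is false.

5 | Sensor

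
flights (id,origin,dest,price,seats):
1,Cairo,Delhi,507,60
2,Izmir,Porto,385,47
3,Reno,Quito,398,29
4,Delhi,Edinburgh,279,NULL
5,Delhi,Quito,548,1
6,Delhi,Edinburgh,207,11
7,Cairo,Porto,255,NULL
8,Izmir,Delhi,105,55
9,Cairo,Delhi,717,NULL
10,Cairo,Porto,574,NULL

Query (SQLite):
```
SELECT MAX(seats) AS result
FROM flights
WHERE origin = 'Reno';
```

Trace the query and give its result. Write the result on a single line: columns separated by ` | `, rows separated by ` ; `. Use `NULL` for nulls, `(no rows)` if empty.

Rows where origin='Reno' → seats values: [29].
MAX of non-NULL values = 29.

29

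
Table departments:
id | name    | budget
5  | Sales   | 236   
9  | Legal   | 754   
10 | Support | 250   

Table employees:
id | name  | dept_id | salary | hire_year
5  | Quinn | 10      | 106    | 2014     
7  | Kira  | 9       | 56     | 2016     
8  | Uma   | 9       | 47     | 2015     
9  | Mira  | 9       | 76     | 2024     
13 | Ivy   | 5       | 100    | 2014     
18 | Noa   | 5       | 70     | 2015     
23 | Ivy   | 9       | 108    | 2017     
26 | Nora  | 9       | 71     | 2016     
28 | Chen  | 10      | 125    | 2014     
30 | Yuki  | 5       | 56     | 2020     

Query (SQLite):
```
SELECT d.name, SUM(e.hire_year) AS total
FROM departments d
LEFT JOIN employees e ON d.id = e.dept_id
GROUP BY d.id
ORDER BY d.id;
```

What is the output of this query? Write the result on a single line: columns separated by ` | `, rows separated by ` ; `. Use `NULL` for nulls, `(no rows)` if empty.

Sales | 6049 ; Legal | 10088 ; Support | 4028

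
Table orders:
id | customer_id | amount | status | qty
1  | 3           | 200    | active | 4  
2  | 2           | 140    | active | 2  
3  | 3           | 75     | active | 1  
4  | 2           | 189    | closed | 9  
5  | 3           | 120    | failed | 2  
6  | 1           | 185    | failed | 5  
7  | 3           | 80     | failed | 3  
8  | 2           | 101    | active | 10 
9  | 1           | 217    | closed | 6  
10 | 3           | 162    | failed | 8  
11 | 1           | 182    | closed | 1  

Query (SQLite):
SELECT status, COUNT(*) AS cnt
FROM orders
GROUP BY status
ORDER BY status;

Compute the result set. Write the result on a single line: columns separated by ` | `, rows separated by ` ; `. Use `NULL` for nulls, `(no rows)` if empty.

active | 4 ; closed | 3 ; failed | 4

Partition orders by status; compute COUNT(*) within each group.
  active: ids {1, 2, 3, 8} → COUNT(*)=4
  closed: ids {4, 9, 11} → COUNT(*)=3
  failed: ids {5, 6, 7, 10} → COUNT(*)=4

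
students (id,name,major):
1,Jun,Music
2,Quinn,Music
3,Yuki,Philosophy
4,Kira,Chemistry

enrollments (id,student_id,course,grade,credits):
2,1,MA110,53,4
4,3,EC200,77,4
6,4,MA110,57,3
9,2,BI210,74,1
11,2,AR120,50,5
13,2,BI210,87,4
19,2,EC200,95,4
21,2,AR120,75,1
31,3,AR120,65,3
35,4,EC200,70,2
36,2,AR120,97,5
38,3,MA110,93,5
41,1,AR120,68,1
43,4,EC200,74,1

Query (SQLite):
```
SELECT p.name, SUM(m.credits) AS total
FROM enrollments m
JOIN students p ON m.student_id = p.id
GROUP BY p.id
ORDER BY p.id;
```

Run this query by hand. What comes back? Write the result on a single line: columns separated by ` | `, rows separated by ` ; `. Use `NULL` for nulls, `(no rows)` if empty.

Join each enrollments row to its students via student_id.
Group joined rows by students.id; compute SUM(m.credits) per group.
  1: ids {2, 41} → SUM(m.credits)=5
  2: ids {9, 11, 13, 19, 21, 36} → SUM(m.credits)=20
  3: ids {4, 31, 38} → SUM(m.credits)=12
  4: ids {6, 35, 43} → SUM(m.credits)=6

Jun | 5 ; Quinn | 20 ; Yuki | 12 ; Kira | 6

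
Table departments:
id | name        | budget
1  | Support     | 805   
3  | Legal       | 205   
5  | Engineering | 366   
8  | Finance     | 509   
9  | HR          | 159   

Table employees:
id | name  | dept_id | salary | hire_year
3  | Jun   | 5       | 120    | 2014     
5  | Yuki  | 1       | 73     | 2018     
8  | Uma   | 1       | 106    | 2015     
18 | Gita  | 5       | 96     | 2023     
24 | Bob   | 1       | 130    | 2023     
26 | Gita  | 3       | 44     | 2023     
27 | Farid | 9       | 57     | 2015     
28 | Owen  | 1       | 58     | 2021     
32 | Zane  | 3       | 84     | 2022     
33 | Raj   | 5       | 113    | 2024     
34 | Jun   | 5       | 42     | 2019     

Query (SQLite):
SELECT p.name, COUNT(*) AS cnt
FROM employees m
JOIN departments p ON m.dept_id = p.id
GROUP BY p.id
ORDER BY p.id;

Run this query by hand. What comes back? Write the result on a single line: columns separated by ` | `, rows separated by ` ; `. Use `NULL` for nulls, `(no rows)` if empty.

Support | 4 ; Legal | 2 ; Engineering | 4 ; HR | 1

Join each employees row to its departments via dept_id.
Group joined rows by departments.id; compute COUNT(*) per group.
  1: ids {5, 8, 24, 28} → COUNT(*)=4
  3: ids {26, 32} → COUNT(*)=2
  5: ids {3, 18, 33, 34} → COUNT(*)=4
  9: ids {27} → COUNT(*)=1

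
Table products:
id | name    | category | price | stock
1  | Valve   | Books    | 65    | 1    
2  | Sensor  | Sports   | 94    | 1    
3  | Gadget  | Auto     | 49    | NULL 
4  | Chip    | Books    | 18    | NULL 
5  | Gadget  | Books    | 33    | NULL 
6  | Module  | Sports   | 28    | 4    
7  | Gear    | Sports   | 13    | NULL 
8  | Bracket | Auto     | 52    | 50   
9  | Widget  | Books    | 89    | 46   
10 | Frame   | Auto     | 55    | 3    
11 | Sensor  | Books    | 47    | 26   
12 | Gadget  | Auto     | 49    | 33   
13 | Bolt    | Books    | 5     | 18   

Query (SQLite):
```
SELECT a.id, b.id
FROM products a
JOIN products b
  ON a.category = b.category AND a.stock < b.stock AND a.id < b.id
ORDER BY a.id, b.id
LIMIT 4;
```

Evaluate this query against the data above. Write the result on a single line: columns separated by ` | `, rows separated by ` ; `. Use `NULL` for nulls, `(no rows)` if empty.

Pairs (a,b) with same category, a.stock < b.stock, a.id < b.id.
category groups: Auto:{3,8,10,12} Books:{1,4,5,9,11,13} Sports:{2,6,7}
Ordered by (a.id, b.id); first 4.

1 | 9 ; 1 | 11 ; 1 | 13 ; 2 | 6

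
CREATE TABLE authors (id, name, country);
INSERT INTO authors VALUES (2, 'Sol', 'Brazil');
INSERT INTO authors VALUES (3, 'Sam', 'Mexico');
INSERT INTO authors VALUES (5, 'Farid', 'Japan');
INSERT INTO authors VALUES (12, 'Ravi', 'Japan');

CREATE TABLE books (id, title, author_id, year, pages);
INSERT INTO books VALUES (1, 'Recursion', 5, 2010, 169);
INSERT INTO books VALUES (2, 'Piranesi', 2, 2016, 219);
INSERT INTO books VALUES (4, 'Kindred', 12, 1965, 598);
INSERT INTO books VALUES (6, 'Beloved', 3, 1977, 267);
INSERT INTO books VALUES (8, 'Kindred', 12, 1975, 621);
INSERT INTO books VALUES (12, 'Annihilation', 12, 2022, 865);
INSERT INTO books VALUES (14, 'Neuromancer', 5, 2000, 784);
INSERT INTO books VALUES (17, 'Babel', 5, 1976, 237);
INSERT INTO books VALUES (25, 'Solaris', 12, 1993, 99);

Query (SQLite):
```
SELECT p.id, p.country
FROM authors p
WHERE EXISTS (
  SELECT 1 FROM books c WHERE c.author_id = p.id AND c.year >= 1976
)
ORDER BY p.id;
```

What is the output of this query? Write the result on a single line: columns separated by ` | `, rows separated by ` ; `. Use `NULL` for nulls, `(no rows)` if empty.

2 | Brazil ; 3 | Mexico ; 5 | Japan ; 12 | Japan

For each authors row, check whether any books with matching author_id has year >= 1976.
Keep rows where that is true.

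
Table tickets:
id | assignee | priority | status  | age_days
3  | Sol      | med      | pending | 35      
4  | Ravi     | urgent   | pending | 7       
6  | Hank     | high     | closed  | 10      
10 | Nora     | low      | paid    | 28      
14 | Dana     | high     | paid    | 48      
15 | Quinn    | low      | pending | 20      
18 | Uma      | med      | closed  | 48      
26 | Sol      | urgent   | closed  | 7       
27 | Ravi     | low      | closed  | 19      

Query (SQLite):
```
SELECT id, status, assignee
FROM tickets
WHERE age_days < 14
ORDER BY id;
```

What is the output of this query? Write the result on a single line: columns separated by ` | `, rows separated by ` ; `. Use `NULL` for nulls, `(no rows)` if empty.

age_days < 14: ids {4, 6, 26}

4 | pending | Ravi ; 6 | closed | Hank ; 26 | closed | Sol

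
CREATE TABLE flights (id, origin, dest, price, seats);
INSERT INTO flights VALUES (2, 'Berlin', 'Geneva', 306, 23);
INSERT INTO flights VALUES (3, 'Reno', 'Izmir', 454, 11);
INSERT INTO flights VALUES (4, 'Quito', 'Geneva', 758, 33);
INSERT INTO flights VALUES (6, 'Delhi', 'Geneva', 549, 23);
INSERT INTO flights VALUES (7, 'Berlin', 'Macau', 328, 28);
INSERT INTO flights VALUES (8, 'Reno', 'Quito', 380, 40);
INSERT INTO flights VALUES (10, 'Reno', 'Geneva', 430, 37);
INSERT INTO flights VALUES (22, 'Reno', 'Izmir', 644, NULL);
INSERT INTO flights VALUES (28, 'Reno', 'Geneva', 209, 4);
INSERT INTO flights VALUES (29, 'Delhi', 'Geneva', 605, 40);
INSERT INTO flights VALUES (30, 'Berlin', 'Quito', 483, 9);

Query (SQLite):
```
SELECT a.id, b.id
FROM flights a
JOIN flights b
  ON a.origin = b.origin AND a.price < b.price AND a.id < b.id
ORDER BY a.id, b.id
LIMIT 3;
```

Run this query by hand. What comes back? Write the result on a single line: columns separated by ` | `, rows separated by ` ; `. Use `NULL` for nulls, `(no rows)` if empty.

Pairs (a,b) with same origin, a.price < b.price, a.id < b.id.
origin groups: Berlin:{2,7,30} Delhi:{6,29} Quito:{4} Reno:{3,8,10,22,28}
Ordered by (a.id, b.id); first 3.

2 | 7 ; 2 | 30 ; 3 | 22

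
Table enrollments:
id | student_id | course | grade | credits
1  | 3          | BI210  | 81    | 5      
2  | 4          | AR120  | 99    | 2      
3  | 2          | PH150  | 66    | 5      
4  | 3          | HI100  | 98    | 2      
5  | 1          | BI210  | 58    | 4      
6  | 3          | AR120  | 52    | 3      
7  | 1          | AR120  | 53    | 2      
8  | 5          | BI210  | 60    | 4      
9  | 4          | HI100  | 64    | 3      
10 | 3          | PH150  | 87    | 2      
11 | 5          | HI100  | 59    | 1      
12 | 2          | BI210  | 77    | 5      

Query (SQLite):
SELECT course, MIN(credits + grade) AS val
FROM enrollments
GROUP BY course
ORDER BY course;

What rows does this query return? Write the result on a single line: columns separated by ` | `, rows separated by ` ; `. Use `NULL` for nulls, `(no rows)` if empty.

For each row compute credits + grade.
Group by course; take MIN of the expression per group.
  AR120: ids {2, 6, 7} → MIN(credits + grade)=55
  BI210: ids {1, 5, 8, 12} → MIN(credits + grade)=62
  HI100: ids {4, 9, 11} → MIN(credits + grade)=60
  PH150: ids {3, 10} → MIN(credits + grade)=71

AR120 | 55 ; BI210 | 62 ; HI100 | 60 ; PH150 | 71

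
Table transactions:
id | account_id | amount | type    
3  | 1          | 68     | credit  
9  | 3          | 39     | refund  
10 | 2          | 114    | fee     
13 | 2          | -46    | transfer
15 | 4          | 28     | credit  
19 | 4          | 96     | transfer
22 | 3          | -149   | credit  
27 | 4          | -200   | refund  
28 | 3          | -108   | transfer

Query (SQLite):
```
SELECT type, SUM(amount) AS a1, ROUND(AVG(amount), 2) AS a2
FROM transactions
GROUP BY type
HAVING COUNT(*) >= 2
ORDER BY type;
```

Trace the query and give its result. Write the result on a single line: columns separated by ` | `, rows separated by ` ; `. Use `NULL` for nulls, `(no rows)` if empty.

Group transactions by type.
Per group compute: SUM(amount), ROUND(AVG(amount), 2).
HAVING: drop groups with fewer than 2 rows.
  credit: ids {3, 15, 22} → SUM(amount)=-53, ROUND(AVG(amount), 2)=-17.67
  fee: ids {10} → SUM(amount)=114, ROUND(AVG(amount), 2)=114
  refund: ids {9, 27} → SUM(amount)=-161, ROUND(AVG(amount), 2)=-80.5
  transfer: ids {13, 19, 28} → SUM(amount)=-58, ROUND(AVG(amount), 2)=-19.33

credit | -53 | -17.67 ; refund | -161 | -80.5 ; transfer | -58 | -19.33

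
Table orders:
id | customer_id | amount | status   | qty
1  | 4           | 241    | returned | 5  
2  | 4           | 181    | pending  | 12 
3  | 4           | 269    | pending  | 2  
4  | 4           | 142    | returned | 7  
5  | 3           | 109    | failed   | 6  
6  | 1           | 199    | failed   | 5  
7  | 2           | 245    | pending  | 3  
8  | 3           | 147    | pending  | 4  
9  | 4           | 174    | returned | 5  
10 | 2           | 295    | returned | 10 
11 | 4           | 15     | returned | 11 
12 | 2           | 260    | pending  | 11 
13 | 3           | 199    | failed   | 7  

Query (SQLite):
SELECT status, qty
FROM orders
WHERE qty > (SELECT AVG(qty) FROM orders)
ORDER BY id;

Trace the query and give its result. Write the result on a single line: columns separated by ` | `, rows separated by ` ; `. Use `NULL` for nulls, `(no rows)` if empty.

pending | 12 ; returned | 7 ; returned | 10 ; returned | 11 ; pending | 11 ; failed | 7

Scalar subquery: AVG(qty) over all orders rows = 6.769231 (≈; comparison uses full precision).
Keep rows where qty > that value.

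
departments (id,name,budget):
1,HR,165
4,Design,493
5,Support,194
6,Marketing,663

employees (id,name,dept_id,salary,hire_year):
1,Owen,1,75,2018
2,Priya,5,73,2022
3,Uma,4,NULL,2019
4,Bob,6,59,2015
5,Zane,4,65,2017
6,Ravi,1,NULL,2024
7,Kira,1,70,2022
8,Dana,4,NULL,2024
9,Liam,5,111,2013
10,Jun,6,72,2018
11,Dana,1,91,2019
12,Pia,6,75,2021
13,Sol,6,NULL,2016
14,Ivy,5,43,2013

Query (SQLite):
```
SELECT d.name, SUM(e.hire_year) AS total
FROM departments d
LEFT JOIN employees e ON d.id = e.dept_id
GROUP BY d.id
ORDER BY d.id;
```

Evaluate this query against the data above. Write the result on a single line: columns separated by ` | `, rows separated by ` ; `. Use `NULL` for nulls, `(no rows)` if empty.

HR | 8083 ; Design | 6060 ; Support | 6048 ; Marketing | 8070

LEFT JOIN keeps every departments row; unmatched ones get NULL for employees columns.
Group by departments.id and compute SUM(e.hire_year). SUM over an all-NULL group is NULL.
  1: ids {1, 6, 7, 11} → SUM(e.hire_year)=8083
  4: ids {3, 5, 8} → SUM(e.hire_year)=6060
  5: ids {2, 9, 14} → SUM(e.hire_year)=6048
  6: ids {4, 10, 12, 13} → SUM(e.hire_year)=8070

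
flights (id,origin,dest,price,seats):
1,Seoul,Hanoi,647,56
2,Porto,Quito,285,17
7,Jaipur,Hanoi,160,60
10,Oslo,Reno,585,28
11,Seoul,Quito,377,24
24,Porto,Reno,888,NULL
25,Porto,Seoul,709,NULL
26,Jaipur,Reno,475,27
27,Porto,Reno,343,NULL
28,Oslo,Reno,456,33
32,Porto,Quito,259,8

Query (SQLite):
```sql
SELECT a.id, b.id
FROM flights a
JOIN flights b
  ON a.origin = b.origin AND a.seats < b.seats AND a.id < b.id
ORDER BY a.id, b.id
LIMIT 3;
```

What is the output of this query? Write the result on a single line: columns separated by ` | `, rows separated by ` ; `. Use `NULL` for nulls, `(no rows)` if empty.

Pairs (a,b) with same origin, a.seats < b.seats, a.id < b.id.
origin groups: Jaipur:{7,26} Oslo:{10,28} Porto:{2,24,25,27,32} Seoul:{1,11}
Ordered by (a.id, b.id); first 3.

10 | 28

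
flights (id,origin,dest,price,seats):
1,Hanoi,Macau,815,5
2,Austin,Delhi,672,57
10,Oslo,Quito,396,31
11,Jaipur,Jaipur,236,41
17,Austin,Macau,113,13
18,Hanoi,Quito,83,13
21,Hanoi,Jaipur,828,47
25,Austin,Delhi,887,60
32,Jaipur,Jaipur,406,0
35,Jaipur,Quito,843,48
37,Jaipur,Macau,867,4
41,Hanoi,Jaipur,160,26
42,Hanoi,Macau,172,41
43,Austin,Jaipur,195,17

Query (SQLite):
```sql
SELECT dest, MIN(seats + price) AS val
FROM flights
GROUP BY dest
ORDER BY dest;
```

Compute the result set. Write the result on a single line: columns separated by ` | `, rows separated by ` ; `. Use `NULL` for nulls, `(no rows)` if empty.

For each row compute seats + price.
Group by dest; take MIN of the expression per group.
  Delhi: ids {2, 25} → MIN(seats + price)=729
  Jaipur: ids {11, 21, 32, 41, 43} → MIN(seats + price)=186
  Macau: ids {1, 17, 37, 42} → MIN(seats + price)=126
  Quito: ids {10, 18, 35} → MIN(seats + price)=96

Delhi | 729 ; Jaipur | 186 ; Macau | 126 ; Quito | 96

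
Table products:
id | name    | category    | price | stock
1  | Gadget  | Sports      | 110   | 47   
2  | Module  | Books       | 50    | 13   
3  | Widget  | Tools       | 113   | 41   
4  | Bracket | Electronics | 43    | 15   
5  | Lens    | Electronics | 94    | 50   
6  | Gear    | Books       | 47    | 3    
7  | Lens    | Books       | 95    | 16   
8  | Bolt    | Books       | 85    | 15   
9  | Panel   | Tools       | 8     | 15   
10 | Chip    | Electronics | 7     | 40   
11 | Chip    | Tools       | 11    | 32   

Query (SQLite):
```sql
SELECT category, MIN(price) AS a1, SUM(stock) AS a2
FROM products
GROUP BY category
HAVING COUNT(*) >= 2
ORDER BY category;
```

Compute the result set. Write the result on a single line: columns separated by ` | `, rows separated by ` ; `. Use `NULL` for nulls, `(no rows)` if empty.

Books | 47 | 47 ; Electronics | 7 | 105 ; Tools | 8 | 88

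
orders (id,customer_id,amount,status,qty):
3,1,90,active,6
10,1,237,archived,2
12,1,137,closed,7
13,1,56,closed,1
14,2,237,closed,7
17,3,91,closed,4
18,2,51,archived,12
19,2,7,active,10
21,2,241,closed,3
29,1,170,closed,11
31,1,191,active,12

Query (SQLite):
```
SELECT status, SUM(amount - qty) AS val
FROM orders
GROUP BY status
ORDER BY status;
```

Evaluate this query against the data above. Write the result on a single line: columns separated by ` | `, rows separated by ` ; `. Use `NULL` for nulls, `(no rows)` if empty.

For each row compute amount - qty.
Group by status; take SUM of the expression per group.
  active: ids {3, 19, 31} → SUM(amount - qty)=260
  archived: ids {10, 18} → SUM(amount - qty)=274
  closed: ids {12, 13, 14, 17, 21, 29} → SUM(amount - qty)=899

active | 260 ; archived | 274 ; closed | 899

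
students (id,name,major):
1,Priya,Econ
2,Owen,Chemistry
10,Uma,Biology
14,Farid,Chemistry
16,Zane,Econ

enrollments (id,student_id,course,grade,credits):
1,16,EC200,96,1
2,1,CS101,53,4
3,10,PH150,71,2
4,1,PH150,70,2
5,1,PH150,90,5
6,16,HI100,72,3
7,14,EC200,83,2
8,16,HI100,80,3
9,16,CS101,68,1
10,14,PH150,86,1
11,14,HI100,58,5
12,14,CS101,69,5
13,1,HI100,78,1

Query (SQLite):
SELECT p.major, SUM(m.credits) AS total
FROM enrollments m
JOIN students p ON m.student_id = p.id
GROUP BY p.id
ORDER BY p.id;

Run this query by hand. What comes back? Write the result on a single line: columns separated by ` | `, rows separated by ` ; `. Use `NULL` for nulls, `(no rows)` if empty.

Econ | 12 ; Biology | 2 ; Chemistry | 13 ; Econ | 8

Join each enrollments row to its students via student_id.
Group joined rows by students.id; compute SUM(m.credits) per group.
  1: ids {2, 4, 5, 13} → SUM(m.credits)=12
  10: ids {3} → SUM(m.credits)=2
  14: ids {7, 10, 11, 12} → SUM(m.credits)=13
  16: ids {1, 6, 8, 9} → SUM(m.credits)=8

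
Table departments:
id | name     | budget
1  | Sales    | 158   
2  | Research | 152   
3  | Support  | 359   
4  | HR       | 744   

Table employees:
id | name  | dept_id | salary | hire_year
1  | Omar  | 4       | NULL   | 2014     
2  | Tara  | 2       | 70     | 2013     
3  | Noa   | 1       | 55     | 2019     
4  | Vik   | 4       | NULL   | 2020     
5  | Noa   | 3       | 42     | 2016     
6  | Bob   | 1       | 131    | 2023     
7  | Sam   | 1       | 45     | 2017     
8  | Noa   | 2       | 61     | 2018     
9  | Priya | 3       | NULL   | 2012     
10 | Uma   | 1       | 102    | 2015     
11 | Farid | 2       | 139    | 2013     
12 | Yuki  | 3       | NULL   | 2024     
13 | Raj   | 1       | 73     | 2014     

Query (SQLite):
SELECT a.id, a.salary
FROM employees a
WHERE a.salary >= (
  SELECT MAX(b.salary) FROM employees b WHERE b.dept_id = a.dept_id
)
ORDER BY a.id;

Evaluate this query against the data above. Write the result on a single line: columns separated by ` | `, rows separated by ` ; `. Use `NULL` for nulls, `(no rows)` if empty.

5 | 42 ; 6 | 131 ; 11 | 139

For each employees row a, compute MAX(salary) over rows sharing a.dept_id.
Keep row a if a.salary >= that per-group MAX.
  dept_id=1: MAX(salary) = 131
  dept_id=2: MAX(salary) = 139
  dept_id=3: MAX(salary) = 42
  dept_id=4: MAX(salary) = NULL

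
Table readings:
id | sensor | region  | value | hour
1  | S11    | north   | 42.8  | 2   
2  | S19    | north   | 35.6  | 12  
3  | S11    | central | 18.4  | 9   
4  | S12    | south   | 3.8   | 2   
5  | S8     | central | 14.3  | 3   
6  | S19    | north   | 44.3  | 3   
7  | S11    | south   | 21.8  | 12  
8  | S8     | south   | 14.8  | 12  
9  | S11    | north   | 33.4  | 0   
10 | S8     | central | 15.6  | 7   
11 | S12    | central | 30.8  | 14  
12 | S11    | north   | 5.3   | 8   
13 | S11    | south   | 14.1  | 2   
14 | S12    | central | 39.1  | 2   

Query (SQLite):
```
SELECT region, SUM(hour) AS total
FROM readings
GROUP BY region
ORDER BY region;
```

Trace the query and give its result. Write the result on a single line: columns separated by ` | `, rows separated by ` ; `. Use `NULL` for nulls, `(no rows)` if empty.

Partition readings by region; compute SUM(hour) within each group.
  central: ids {3, 5, 10, 11, 14} → SUM(hour)=35
  north: ids {1, 2, 6, 9, 12} → SUM(hour)=25
  south: ids {4, 7, 8, 13} → SUM(hour)=28

central | 35 ; north | 25 ; south | 28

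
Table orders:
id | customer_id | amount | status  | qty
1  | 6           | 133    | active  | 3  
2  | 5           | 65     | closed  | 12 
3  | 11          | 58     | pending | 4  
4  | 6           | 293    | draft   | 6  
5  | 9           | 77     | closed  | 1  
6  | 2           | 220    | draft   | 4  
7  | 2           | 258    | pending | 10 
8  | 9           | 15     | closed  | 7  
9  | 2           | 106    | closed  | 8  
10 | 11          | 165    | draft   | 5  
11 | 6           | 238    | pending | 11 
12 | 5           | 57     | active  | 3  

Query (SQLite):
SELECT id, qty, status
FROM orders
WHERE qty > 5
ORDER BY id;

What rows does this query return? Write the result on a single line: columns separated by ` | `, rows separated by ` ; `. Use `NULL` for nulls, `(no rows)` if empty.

qty > 5: ids {2, 4, 7, 8, 9, 11}

2 | 12 | closed ; 4 | 6 | draft ; 7 | 10 | pending ; 8 | 7 | closed ; 9 | 8 | closed ; 11 | 11 | pending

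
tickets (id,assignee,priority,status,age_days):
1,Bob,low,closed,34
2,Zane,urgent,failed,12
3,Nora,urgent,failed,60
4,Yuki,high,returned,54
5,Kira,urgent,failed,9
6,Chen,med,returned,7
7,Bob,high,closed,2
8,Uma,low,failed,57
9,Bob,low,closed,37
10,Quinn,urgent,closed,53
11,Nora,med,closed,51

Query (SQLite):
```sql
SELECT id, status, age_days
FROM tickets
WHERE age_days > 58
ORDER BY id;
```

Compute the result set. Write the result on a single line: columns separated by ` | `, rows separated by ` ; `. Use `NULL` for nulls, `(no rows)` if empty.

3 | failed | 60

age_days > 58: ids {3}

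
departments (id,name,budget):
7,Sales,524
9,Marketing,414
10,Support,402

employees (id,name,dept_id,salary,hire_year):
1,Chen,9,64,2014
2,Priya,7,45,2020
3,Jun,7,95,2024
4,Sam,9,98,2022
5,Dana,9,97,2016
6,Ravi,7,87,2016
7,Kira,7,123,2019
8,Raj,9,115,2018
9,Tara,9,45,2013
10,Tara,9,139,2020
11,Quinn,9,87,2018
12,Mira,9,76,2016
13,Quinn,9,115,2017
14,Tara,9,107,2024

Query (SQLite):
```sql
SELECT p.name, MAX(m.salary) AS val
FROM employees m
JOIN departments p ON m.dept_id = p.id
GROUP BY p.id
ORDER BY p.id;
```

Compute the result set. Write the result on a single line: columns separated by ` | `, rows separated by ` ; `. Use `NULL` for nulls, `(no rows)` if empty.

Sales | 123 ; Marketing | 139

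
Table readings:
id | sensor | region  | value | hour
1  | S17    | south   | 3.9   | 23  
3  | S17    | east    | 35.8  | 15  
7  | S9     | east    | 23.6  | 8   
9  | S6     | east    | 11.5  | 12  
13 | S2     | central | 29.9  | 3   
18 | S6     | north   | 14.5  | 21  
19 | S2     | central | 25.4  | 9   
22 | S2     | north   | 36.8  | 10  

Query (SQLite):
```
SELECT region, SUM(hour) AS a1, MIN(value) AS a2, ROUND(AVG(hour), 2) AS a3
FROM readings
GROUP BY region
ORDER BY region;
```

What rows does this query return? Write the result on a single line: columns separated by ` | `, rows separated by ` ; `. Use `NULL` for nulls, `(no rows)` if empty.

central | 12 | 25.4 | 6 ; east | 35 | 11.5 | 11.67 ; north | 31 | 14.5 | 15.5 ; south | 23 | 3.9 | 23

Group readings by region.
Per group compute: SUM(hour), MIN(value), ROUND(AVG(hour), 2).
  central: ids {13, 19} → SUM(hour)=12, MIN(value)=25.4, ROUND(AVG(hour), 2)=6
  east: ids {3, 7, 9} → SUM(hour)=35, MIN(value)=11.5, ROUND(AVG(hour), 2)=11.67
  north: ids {18, 22} → SUM(hour)=31, MIN(value)=14.5, ROUND(AVG(hour), 2)=15.5
  south: ids {1} → SUM(hour)=23, MIN(value)=3.9, ROUND(AVG(hour), 2)=23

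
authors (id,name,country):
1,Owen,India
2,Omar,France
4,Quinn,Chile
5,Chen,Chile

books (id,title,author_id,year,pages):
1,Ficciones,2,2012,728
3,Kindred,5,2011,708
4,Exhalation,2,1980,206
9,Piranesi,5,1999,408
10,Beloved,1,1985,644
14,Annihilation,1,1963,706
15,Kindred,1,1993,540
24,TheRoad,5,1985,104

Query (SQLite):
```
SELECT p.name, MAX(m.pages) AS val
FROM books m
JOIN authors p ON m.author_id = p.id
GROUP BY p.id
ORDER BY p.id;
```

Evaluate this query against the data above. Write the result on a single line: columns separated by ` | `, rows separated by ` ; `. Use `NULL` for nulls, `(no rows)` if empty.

Owen | 706 ; Omar | 728 ; Chen | 708

Join each books row to its authors via author_id.
Group joined rows by authors.id; compute MAX(m.pages) per group.
  1: ids {10, 14, 15} → MAX(m.pages)=706
  2: ids {1, 4} → MAX(m.pages)=728
  5: ids {3, 9, 24} → MAX(m.pages)=708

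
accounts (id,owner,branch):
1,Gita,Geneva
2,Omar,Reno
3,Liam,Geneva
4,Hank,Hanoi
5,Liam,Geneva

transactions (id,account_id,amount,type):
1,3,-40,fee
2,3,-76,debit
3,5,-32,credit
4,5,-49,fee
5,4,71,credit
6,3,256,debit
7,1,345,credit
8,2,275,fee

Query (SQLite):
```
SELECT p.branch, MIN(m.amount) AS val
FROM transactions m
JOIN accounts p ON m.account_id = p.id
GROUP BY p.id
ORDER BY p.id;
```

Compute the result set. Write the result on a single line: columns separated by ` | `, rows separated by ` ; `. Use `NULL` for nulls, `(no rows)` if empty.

Geneva | 345 ; Reno | 275 ; Geneva | -76 ; Hanoi | 71 ; Geneva | -49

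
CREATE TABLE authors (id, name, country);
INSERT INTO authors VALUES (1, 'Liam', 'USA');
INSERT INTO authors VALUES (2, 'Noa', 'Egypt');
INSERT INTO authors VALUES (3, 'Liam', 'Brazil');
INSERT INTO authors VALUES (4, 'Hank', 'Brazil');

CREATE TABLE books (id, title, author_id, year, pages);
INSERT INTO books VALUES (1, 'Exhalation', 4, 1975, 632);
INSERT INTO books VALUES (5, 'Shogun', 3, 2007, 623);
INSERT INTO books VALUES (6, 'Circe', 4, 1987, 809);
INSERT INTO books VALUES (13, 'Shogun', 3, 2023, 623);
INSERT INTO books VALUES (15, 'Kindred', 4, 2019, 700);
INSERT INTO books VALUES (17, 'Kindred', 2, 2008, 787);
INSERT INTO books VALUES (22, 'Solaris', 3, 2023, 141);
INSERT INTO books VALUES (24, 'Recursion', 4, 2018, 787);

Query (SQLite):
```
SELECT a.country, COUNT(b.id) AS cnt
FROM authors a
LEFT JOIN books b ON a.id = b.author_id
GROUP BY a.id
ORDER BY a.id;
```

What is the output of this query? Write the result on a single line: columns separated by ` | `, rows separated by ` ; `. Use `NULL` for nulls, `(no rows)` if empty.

LEFT JOIN keeps every authors row; unmatched ones get NULL for books columns.
Group by authors.id and compute COUNT(b.id). COUNT(col) of an all-NULL group is 0.
  1: ids {—} → COUNT(b.id)=0
  2: ids {17} → COUNT(b.id)=1
  3: ids {5, 13, 22} → COUNT(b.id)=3
  4: ids {1, 6, 15, 24} → COUNT(b.id)=4

USA | 0 ; Egypt | 1 ; Brazil | 3 ; Brazil | 4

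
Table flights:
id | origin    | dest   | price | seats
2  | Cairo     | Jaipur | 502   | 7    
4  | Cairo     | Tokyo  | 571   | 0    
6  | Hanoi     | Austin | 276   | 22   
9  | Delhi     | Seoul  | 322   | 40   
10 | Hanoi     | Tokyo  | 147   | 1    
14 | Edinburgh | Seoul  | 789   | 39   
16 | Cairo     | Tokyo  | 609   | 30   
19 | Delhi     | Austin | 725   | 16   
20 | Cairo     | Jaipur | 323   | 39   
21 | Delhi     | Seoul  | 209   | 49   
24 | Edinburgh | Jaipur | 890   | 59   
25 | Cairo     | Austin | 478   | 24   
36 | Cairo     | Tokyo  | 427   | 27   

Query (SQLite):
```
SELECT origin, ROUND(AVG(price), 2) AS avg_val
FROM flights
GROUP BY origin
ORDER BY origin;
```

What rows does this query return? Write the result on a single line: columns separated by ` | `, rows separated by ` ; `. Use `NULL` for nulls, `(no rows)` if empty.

Partition flights by origin; compute ROUND(AVG(price), 2) within each group.
  Cairo: ids {2, 4, 16, 20, 25, 36} → ROUND(AVG(price), 2)=485
  Delhi: ids {9, 19, 21} → ROUND(AVG(price), 2)=418.67
  Edinburgh: ids {14, 24} → ROUND(AVG(price), 2)=839.5
  Hanoi: ids {6, 10} → ROUND(AVG(price), 2)=211.5

Cairo | 485 ; Delhi | 418.67 ; Edinburgh | 839.5 ; Hanoi | 211.5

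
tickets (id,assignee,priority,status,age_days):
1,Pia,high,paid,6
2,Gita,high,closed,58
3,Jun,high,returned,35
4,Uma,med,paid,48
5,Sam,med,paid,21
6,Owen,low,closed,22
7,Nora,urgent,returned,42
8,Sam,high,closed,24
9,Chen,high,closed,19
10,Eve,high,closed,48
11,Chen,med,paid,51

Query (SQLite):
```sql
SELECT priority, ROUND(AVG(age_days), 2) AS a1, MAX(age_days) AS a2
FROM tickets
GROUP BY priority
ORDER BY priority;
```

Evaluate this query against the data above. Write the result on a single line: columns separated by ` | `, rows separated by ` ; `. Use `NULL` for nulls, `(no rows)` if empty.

high | 31.67 | 58 ; low | 22 | 22 ; med | 40 | 51 ; urgent | 42 | 42

Group tickets by priority.
Per group compute: ROUND(AVG(age_days), 2), MAX(age_days).
  high: ids {1, 2, 3, 8, 9, 10} → ROUND(AVG(age_days), 2)=31.67, MAX(age_days)=58
  low: ids {6} → ROUND(AVG(age_days), 2)=22, MAX(age_days)=22
  med: ids {4, 5, 11} → ROUND(AVG(age_days), 2)=40, MAX(age_days)=51
  urgent: ids {7} → ROUND(AVG(age_days), 2)=42, MAX(age_days)=42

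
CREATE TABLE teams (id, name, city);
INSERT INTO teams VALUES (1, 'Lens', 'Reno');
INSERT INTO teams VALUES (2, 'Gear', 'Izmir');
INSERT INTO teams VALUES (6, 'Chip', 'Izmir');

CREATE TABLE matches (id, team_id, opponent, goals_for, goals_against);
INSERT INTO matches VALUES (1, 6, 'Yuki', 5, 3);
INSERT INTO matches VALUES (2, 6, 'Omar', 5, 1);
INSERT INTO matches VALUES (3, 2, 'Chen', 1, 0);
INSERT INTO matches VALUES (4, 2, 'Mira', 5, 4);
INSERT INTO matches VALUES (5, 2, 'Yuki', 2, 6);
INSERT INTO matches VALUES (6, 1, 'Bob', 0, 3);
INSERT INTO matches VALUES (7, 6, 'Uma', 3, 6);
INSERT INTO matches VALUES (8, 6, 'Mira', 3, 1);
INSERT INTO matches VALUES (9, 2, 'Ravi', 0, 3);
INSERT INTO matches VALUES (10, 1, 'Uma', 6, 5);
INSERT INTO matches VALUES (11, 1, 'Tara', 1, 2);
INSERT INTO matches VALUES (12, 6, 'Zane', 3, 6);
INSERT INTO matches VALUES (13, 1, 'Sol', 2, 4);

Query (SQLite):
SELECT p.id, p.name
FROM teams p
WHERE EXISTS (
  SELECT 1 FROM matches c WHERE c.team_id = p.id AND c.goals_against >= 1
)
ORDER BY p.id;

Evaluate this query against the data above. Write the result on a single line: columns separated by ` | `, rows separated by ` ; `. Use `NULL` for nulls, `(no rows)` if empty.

For each teams row, check whether any matches with matching team_id has goals_against >= 1.
Keep rows where that is true.

1 | Lens ; 2 | Gear ; 6 | Chip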